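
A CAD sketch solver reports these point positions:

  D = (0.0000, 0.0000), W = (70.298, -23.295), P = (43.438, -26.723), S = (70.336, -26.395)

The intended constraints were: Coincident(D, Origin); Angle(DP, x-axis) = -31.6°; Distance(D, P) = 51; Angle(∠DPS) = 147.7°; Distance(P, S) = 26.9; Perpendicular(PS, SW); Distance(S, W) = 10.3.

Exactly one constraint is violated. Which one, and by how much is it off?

Distance(S, W) = 10.3 — off by 7.20.

D = (0.00, 0.00) ✓; DP at -31.60° ✓; |DP| = 51.00 ✓; ∠DPS = 147.7° ✓; |PS| = 26.90 ✓; ∠(PS, SW) = 90.00° ✓; |SW| = 3.100 ✗.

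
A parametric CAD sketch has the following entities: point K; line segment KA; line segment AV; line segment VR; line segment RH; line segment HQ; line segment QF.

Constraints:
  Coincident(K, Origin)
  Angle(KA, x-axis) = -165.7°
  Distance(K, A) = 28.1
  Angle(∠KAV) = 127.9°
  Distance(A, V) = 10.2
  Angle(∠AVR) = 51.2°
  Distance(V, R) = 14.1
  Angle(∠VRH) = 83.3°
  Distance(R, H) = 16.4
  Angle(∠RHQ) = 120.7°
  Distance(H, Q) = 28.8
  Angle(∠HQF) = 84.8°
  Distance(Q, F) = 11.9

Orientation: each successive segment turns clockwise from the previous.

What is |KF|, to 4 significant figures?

53.25

K is at the origin; KA runs at -165.7° with length 28.1, so A = (-27.23, -6.941). ∠KAV = 127.9° gives AV at 142.2° from the x-axis; with |AV| = 10.2, V = (-35.29, -0.6890). ∠AVR = 51.2° gives VR at 13.40° from the x-axis; with |VR| = 14.1, R = (-21.57, 2.579). ∠VRH = 83.3° gives RH at -83.30° from the x-axis; with |RH| = 16.4, H = (-19.66, -13.71). ∠RHQ = 120.7° gives HQ at -142.6° from the x-axis; with |HQ| = 28.8, Q = (-42.54, -31.20). ∠HQF = 84.8° gives QF at 122.2° from the x-axis; with |QF| = 11.9, F = (-48.88, -21.13). Then |KF| = |F − K| = 53.25.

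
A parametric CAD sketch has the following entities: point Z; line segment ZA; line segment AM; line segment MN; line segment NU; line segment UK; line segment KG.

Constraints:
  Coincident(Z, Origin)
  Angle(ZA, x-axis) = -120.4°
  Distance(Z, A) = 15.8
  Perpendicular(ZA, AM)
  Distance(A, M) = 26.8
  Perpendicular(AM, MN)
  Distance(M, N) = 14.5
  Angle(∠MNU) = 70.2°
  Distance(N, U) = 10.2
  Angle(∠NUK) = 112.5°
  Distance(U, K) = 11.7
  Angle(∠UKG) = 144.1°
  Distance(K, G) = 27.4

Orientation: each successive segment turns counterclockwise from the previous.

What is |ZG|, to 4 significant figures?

50.52

Z is at the origin; ZA runs at -120.4° with length 15.8, so A = (-7.995, -13.63). ZA ⟂ AM, so AM runs at -30.40°; with |AM| = 26.8, M = (15.12, -27.19). The perpendicularity gives MN at right angles to AM, so MN runs at 59.60°; with |MN| = 14.5, N = (22.46, -14.68). ∠MNU = 70.2° gives NU at 169.4° from the x-axis; with |NU| = 10.2, U = (12.43, -12.81). ∠NUK = 112.5° gives UK at -123.1° from the x-axis; with |UK| = 11.7, K = (6.042, -22.61). ∠UKG = 144.1° gives KG at -87.20° from the x-axis; with |KG| = 27.4, G = (7.381, -49.98). Then |ZG| = |G − Z| = 50.52.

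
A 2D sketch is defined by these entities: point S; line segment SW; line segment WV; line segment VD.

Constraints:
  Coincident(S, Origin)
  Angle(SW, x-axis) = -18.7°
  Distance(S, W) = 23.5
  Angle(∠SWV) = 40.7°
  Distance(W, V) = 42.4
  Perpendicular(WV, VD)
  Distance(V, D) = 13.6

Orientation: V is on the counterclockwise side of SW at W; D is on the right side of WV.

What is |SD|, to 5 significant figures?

37.960

∠SWV = 40.7°, so WV runs at -18.7° + (180° − 40.7°) = 120.60° from the x-axis; with |WV| = 42.4, V = W + 42.4·(cos 120.60°, sin 120.60°) = (0.67609, 28.961). WV is perpendicular to VD; with |VD| = 13.6 on the right of WV, D = V + 13.6·(0.86074, 0.50904) = (12.382, 35.884). Then |SD| = |D − S| = 37.960.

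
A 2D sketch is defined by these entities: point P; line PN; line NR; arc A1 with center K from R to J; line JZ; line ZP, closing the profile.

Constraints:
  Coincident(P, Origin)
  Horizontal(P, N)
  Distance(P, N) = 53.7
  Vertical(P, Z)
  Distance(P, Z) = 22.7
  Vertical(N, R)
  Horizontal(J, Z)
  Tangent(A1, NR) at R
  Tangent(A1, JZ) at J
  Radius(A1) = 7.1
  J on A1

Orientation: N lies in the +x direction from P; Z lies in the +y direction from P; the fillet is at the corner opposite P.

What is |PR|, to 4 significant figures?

55.92

The virtual corner opposite P is at (53.70, 22.70). The tangent condition forces KR to be normal to NR and A1 meets JZ tangentially, so KJ is at right angles to JZ, with radius 7.1, so the center K sits 7.1 in from both sides at K = (46.60, 15.60). That places the tangent points at R = (53.70, 15.60) on NR and J = (46.60, 22.70) on JZ. Then |PR| = |R − P| = 55.92.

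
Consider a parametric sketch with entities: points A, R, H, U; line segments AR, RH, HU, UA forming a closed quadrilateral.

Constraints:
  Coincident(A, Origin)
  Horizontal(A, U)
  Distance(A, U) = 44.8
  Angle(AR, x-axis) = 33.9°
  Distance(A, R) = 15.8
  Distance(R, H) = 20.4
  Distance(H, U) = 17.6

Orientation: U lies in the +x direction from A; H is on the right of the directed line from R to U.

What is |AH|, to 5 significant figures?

28.447

Checks: A.y = 0.00, U.y = 0.00 ✓; |RH| = 20.40 ✓; |HU| = 17.60 ✓.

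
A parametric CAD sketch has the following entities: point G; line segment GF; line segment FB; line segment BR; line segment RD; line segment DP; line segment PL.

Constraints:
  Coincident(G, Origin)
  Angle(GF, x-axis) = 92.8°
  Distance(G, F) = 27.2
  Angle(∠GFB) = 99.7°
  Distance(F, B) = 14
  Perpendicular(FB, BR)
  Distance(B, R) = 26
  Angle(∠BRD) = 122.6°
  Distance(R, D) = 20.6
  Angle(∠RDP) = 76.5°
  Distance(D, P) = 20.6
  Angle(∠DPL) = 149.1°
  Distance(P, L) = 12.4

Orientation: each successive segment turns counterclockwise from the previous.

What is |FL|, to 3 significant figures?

9.35

G is at the origin; GF runs at 92.8° with length 27.2, so F = (-1.33, 27.2). ∠GFB = 99.7° gives FB at 173° from the x-axis; with |FB| = 14.0, B = (-15.2, 28.8). The perpendicularity gives BR at right angles to FB, so BR runs at -96.9°; with |BR| = 26.0, R = (-18.4, 3.04). ∠BRD = 122.6° gives RD at -39.5° from the x-axis; with |RD| = 20.6, D = (-2.46, -10.1). ∠RDP = 76.5° gives DP at 64.0° from the x-axis; with |DP| = 20.6, P = (6.58, 8.45). ∠DPL = 149.1° gives PL at 94.9° from the x-axis; with |PL| = 12.4, L = (5.52, 20.8). Then |FL| = |L − F| = 9.35.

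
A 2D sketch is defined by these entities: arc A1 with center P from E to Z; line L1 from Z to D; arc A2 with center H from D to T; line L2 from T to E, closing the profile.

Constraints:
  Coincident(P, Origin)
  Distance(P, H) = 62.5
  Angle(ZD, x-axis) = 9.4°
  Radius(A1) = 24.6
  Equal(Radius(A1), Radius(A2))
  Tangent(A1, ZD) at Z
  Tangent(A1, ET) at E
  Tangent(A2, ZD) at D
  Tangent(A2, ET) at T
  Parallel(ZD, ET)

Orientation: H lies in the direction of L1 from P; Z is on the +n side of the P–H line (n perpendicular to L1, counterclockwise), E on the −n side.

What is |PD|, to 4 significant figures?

67.17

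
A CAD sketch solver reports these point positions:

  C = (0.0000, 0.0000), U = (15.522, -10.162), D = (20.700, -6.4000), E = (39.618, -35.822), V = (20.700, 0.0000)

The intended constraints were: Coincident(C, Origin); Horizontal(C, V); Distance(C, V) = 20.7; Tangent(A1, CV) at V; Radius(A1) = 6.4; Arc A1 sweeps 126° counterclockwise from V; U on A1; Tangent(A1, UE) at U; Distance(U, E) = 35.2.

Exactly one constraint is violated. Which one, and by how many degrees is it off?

Tangent(A1, UE) at U — off by 7.20°.

C = (0.00, 0.00) ✓; C.y = 0.00, V.y = 0.00 ✓; |CV| = 20.70 ✓; ∠(DV, VC) = 90.00° ✓; |DV| = 6.400 ✓; bearing(D→U) − bearing(D→V) = 126.0° ✓; |DU| = 6.400 ✓; ∠(DU, UE) = 82.80° ✗; |UE| = 35.20 ✓.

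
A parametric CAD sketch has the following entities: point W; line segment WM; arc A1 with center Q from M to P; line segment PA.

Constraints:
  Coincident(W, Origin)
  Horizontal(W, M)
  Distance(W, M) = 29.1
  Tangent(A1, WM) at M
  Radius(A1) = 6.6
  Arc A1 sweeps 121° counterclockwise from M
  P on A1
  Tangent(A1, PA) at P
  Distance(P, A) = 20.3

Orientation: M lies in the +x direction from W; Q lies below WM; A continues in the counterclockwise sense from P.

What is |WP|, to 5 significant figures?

25.486

W is at the origin; WM is horizontal with |WM| = 29.1 and M on the +x side, so M = (29.100, 0.0000). Tangency of A1 to WM means the radius QM is perpendicular to WM, so Q = M + (0, -6.6) = (29.100, -6.6000). On A1, M sits at bearing 90° from Q; a 121° counterclockwise sweep puts P at bearing 211°, so P = Q + 6.6·(cos 211°, sin 211°) = (23.443, -9.9993). Then |WP| = |P − W| = 25.486.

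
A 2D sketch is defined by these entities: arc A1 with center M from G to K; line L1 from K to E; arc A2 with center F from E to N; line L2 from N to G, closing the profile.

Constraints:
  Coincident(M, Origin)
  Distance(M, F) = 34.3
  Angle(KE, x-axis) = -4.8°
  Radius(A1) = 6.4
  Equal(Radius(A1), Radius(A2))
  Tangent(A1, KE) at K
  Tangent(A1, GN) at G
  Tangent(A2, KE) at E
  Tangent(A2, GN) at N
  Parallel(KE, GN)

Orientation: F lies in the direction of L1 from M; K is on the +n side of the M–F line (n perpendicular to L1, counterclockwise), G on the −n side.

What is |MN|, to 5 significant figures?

34.892

Tangency of A1 to both parallel lines with radius 6.4 puts K and G at M ± 6.4·n: K = (0.53554, 6.3776), G = (-0.53554, -6.3776). Equal radii place E and N the same way about F: E = F + 6.4·n = (34.715, 3.5074), N = F − 6.4·n = (33.644, -9.2477). Then |MN| = |N − M| = 34.892.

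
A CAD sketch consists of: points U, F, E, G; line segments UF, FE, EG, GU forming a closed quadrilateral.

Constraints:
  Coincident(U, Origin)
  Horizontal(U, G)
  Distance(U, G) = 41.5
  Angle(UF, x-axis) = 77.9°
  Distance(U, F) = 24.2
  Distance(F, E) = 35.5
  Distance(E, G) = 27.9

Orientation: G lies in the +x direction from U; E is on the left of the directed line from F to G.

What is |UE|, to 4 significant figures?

49.02

U is at the origin; UG is horizontal with |UG| = 41.5 and G in +x, so G = (41.5, 0). UF runs at 77.9° with |UF| = 24.2, so F = (5.073, 23.66). E is determined by |FE| = 35.5 and |EG| = 27.9 together: it lies at the intersection of circle(F, 35.5) and circle(G, 27.9). With |FG| = 43.44, the foot of the radical line on FG is 27.27 from F and the perpendicular offset is √(35.5² − 27.27²) = 22.73. Taking the left-of-FG solution: E = (40.32, 27.88).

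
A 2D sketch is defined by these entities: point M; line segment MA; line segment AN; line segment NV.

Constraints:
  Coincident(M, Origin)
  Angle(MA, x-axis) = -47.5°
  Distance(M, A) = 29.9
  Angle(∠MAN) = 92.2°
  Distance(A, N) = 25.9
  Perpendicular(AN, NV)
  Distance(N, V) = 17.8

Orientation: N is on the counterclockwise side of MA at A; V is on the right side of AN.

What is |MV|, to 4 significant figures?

54.82

∠MAN = 92.2°, so AN runs at -47.5° + (180° − 92.2°) = 40.30° from the x-axis; with |AN| = 25.9, N = A + 25.9·(cos 40.30°, sin 40.30°) = (39.95, -5.293). AN ⟂ NV; with |NV| = 17.8 on the right of AN, V = N + 17.8·(0.6468, -0.7627) = (51.47, -18.87). Then |MV| = |V − M| = 54.82.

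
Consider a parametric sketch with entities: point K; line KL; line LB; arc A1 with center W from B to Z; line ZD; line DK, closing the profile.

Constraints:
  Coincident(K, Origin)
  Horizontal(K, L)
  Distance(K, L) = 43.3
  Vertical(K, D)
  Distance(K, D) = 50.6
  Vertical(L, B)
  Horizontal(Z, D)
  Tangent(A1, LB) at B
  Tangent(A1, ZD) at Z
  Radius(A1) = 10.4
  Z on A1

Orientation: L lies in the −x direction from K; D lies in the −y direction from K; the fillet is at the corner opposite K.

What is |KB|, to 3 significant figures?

59.1

K is at the origin; K and L share the same y with |KL| = 43.3 and L on the −x side, so L = (-43.3, 0.00). KD is vertical with |KD| = 50.6 and D on the −y side, so D = (0.00, -50.6). The virtual corner opposite K is at (-43.3, -50.6). The tangent condition forces WB to be normal to LB and the tangent condition forces WZ to be normal to ZD, with radius 10.4, so the center W sits 10.4 in from both sides at W = (-32.9, -40.2). That places the tangent points at B = (-43.3, -40.2) on LB and Z = (-32.9, -50.6) on ZD. Then |KB| = |B − K| = 59.1.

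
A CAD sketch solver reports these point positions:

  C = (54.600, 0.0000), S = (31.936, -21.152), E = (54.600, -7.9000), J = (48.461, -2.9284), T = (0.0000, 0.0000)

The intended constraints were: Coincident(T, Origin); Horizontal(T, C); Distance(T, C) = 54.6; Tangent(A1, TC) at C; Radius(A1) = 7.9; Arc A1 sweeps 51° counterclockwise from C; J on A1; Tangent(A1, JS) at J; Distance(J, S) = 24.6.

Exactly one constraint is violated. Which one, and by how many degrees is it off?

Tangent(A1, JS) at J — off by 3.20°.

T = (0.00, 0.00) ✓; T.y = 0.00, C.y = 0.00 ✓; |TC| = 54.60 ✓; ∠(EC, CT) = 90.00° ✓; |EC| = 7.900 ✓; bearing(E→J) − bearing(E→C) = 51.00° ✓; |EJ| = 7.900 ✓; ∠(EJ, JS) = 93.20° ✗; |JS| = 24.60 ✓.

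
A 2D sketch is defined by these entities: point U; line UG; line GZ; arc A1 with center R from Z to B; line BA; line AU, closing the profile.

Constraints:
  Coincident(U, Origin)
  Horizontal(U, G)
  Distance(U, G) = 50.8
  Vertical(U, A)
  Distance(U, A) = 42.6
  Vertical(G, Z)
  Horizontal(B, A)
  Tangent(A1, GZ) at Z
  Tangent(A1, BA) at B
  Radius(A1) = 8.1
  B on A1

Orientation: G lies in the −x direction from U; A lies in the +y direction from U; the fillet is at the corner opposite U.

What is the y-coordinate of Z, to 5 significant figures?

34.500

The virtual corner opposite U is at (-50.800, 42.600). Tangency of A1 to GZ means the radius RZ is perpendicular to GZ and A1 meets BA tangentially, so RB is at right angles to BA, with radius 8.1, so the center R sits 8.1 in from both sides at R = (-42.700, 34.500). That places the tangent points at Z = (-50.800, 34.500) on GZ and B = (-42.700, 42.600) on BA. So Z.y = 34.500.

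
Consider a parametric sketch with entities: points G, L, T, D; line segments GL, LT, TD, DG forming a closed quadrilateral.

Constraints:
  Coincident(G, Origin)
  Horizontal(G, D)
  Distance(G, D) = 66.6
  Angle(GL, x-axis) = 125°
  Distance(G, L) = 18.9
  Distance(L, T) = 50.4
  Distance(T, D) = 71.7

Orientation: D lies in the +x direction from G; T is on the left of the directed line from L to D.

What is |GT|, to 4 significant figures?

58.64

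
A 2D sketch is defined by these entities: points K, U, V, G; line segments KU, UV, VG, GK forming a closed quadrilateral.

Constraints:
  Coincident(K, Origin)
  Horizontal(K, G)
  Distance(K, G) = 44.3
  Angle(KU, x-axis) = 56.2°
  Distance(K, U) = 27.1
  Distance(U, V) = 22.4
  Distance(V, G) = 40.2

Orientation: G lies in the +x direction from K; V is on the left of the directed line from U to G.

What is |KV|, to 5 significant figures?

49.213

K is at the origin; K and G share the same y with |KG| = 44.3 and G in +x, so G = (44.3, 0). KU runs at 56.2° with |KU| = 27.1, so U = (15.076, 22.520). V is determined by |UV| = 22.4 and |VG| = 40.2 together: it lies at the intersection of circle(U, 22.4) and circle(G, 40.2). With |UG| = 36.894, the foot of the radical line on UG is 3.3463 from U and the perpendicular offset is √(22.4² − 3.3463²) = 22.149. Taking the left-of-UG solution: V = (31.245, 38.021).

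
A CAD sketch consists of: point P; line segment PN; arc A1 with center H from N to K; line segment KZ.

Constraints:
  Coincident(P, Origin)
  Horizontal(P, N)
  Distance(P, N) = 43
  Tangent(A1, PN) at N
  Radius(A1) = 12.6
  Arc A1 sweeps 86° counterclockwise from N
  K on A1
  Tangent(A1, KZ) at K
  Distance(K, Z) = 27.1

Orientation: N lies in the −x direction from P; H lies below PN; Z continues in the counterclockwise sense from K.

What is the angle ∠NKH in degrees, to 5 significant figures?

47.000°

The tangent condition forces HN to be normal to PN, so H = N + (0, -12.6) = (-43.000, -12.600). On A1, N sits at bearing 90° from H; an 86° counterclockwise sweep puts K at bearing 176°, so K = H + 12.6·(cos 176°, sin 176°) = (-55.569, -11.721). Then cos ∠NKH = KN·KH / (|KN||KH|), giving 47.000°.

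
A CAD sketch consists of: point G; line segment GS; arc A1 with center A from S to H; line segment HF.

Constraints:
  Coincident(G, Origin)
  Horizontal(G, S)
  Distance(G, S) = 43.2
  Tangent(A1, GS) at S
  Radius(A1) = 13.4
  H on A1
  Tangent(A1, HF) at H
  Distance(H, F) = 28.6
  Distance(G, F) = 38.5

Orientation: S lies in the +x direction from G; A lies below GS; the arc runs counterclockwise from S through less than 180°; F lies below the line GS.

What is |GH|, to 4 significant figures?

32.02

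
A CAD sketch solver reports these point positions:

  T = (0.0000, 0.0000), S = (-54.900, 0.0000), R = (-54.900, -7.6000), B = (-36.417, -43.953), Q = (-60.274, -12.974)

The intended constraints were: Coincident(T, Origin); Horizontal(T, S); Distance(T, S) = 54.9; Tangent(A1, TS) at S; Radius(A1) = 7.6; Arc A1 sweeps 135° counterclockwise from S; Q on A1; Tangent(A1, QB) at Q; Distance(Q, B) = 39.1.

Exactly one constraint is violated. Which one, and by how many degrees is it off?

Tangent(A1, QB) at Q — off by 7.40°.

T = (0.00, 0.00) ✓; T.y = 0.00, S.y = 0.00 ✓; |TS| = 54.90 ✓; ∠(RS, ST) = 90.00° ✓; |RS| = 7.600 ✓; bearing(R→Q) − bearing(R→S) = 135.0° ✓; |RQ| = 7.600 ✓; ∠(RQ, QB) = 97.40° ✗; |QB| = 39.10 ✓.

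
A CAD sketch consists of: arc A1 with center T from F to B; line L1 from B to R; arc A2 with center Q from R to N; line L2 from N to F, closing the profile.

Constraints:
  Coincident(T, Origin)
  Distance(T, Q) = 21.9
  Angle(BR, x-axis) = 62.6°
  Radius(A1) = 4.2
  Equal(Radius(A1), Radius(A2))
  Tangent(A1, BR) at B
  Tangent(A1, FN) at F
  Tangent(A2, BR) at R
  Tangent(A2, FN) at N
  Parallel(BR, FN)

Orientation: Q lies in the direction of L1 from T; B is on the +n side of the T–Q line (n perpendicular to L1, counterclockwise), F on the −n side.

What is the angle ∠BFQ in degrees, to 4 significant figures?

79.14°

T is at the origin and Q lies 21.9 along u from T, so Q = 21.9·u = (10.08, 19.44). Tangency of A1 to both parallel lines with radius 4.2 puts B and F at T ± 4.2·n: B = (-3.729, 1.933), F = (3.729, -1.933). Then cos ∠BFQ = FB·FQ / (|FB||FQ|), giving 79.14°.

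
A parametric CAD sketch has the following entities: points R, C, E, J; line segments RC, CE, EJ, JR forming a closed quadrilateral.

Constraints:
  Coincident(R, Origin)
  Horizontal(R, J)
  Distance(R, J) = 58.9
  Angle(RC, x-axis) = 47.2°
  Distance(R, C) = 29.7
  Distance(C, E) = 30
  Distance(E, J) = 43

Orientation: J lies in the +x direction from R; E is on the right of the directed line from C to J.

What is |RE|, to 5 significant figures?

18.473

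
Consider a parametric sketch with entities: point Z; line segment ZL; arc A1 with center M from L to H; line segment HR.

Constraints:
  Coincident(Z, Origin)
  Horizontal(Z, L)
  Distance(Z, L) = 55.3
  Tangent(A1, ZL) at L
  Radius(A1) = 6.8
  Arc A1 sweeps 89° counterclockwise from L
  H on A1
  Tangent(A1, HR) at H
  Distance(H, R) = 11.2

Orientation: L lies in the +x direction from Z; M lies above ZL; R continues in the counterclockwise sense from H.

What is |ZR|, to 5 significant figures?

64.810

Z is at the origin; ZL is horizontal with |ZL| = 55.3 and L on the +x side, so L = (55.300, 0.0000). Tangency of A1 to ZL means the radius ML is perpendicular to ZL, so M = L + (0, 6.8) = (55.300, 6.8000). On A1, L sits at bearing -90° from M; an 89° counterclockwise sweep puts H at bearing -1°, so H = M + 6.8·(cos -1°, sin -1°) = (62.099, 6.6813). Since A1 is tangent to HR there, MH ⟂ HR, so HR runs along (−sin -1°, cos -1°); with |HR| = 11.2, R = (62.294, 17.880). Then |ZR| = |R − Z| = 64.810.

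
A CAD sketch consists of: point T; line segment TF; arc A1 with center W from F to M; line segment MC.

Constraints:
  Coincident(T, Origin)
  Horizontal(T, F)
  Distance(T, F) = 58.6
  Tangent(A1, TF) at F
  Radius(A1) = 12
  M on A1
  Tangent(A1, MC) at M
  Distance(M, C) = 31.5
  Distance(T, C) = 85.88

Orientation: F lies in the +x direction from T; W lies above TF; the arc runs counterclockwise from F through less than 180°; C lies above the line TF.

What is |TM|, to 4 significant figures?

71.18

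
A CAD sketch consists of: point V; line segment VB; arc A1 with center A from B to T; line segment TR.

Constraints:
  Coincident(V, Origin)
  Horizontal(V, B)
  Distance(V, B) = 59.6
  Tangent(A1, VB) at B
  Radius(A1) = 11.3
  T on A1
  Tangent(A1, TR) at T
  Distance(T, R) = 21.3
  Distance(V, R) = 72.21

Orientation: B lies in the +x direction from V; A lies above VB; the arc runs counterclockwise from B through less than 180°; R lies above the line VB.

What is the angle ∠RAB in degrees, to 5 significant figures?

171.72°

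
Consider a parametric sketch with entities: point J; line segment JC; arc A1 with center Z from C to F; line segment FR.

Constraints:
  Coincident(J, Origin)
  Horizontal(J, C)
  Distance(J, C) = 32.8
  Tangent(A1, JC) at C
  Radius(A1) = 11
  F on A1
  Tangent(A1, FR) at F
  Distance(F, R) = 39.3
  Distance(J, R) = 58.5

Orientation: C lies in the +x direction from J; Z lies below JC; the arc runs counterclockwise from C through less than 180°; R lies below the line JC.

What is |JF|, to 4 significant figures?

25.30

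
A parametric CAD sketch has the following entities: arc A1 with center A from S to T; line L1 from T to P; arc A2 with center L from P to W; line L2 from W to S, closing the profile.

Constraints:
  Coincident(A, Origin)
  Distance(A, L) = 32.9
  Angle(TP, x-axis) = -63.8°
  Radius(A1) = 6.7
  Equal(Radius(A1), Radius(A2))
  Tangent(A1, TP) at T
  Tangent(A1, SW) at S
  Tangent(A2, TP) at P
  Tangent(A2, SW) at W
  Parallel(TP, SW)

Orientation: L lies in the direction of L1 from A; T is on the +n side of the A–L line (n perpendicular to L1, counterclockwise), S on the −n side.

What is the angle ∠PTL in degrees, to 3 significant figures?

11.5°

The slot axis is L1's direction at -63.8°, so u = (cos -63.8°, sin -63.8°) = (0.442, -0.897) and n = (−sin -63.8°, cos -63.8°) = (0.897, 0.442). A is at the origin and L lies 32.9 along u from A, so L = 32.9·u = (14.5, -29.5). Tangency of A1 to both parallel lines with radius 6.7 puts T and S at A ± 6.7·n: T = (6.01, 2.96), S = (-6.01, -2.96). Equal radii place P and W the same way about L: P = L + 6.7·n = (20.5, -26.6), W = L − 6.7·n = (8.51, -32.5). Then cos ∠PTL = TP·TL / (|TP||TL|), giving 11.5°.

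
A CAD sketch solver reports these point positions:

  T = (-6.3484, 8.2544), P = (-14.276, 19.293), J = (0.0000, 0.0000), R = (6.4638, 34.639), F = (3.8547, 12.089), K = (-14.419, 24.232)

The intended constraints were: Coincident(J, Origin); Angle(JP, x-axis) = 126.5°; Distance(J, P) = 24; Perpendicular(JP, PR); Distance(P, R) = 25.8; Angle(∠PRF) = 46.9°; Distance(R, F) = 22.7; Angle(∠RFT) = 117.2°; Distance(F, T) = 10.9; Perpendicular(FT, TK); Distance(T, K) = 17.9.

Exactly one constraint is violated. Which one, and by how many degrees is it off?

Perpendicular(FT, TK) — off by 6.20°.

J = (0.00, 0.00) ✓; JP at 126.5° ✓; |JP| = 24.00 ✓; ∠(JP, PR) = 90.00° ✓; |PR| = 25.80 ✓; ∠PRF = 46.90° ✓; |RF| = 22.70 ✓; ∠RFT = 117.2° ✓; |FT| = 10.90 ✓; ∠(FT, TK) = 83.80° ✗; |TK| = 17.90 ✓.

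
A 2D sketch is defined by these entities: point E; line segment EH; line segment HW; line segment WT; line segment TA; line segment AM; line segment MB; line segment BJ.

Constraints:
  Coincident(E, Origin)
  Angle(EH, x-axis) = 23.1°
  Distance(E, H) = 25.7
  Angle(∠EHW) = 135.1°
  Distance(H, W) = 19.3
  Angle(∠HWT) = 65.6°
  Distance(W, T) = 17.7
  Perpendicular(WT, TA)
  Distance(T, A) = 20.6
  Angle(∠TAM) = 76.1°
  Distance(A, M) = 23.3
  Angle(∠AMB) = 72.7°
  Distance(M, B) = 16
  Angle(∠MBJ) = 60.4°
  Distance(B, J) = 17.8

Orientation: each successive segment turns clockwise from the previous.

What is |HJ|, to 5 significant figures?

4.1450

∠AMB = 72.7° gives MB at -77.400° from the x-axis; with |MB| = 16.0, B = (38.215, 1.5331). ∠MBJ = 60.4° gives BJ at 163.00° from the x-axis; with |BJ| = 17.8, J = (21.193, 6.7373). Then |HJ| = |J − H| = 4.1450.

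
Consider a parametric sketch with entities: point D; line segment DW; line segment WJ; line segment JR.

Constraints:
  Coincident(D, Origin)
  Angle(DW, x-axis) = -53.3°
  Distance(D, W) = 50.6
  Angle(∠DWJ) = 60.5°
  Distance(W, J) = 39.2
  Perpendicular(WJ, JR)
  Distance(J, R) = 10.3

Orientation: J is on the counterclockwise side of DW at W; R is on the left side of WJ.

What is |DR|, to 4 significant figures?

36.64

D is at the origin; DW runs at -53.3° with length 50.6, so W = 50.6·(cos -53.3°, sin -53.3°) = (30.24, -40.57). ∠DWJ = 60.5°, so WJ runs at -53.3° + (180° − 60.5°) = 66.20° from the x-axis; with |WJ| = 39.2, J = W + 39.2·(cos 66.20°, sin 66.20°) = (46.06, -4.703). WJ is perpendicular to JR; with |JR| = 10.3 on the left of WJ, R = J + 10.3·(-0.9150, 0.4035) = (36.63, -0.5469). Then |DR| = |R − D| = 36.64.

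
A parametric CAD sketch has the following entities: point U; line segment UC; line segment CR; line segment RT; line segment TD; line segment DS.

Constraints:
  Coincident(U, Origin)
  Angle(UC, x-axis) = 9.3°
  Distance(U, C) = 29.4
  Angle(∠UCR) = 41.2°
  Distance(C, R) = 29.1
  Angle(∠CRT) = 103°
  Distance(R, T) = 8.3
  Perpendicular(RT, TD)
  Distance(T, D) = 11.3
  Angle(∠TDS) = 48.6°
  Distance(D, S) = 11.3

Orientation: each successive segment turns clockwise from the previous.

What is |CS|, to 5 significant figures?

25.341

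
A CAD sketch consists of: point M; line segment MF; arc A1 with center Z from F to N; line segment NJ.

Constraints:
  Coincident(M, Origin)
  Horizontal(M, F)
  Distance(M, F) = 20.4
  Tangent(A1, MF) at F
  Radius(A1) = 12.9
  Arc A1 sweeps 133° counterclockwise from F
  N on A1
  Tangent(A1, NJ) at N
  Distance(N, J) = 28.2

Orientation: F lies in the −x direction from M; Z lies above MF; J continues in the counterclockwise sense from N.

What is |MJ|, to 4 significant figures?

51.99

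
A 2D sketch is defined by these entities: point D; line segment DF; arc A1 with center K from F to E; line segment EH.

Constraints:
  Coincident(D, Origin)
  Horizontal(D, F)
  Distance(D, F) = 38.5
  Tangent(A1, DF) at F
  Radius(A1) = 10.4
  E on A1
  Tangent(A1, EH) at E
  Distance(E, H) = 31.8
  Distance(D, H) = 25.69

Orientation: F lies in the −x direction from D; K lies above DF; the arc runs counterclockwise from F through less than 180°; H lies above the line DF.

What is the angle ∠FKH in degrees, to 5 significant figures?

114.70°

Checks: D.y = 0.00, F.y = 0.00 ✓; |KE| = 10.40 ✓; ∠(KE, EH) = 90.00° ✓; |EH| = 31.80 ✓; |DH| = 25.69 ✓.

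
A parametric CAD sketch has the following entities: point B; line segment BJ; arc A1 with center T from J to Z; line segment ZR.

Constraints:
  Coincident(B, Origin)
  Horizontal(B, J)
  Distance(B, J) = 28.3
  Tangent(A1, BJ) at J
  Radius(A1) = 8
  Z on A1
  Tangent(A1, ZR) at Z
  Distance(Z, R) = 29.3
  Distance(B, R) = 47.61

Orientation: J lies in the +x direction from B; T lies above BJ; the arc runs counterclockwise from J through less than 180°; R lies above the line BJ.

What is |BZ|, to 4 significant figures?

37.41

B is at the origin; B and J share the same y with |BJ| = 28.3 and J on the +x side, so J = (28.30, 0.000). The tangent condition forces TJ to be normal to BJ, so T = J + (0, 8) = (28.30, 8.000). Since TZ ⟂ ZR (tangency), |TR| = √(8.0² + 29.3²) = 30.37 regardless of where Z sits on A1. So R lies on both circle(B, 47.61) and circle(T, 30.37); the above-BJ intersection is R = (28.18, 38.37). Z is the foot of the tangent from R: Z = (36.01, 10.14).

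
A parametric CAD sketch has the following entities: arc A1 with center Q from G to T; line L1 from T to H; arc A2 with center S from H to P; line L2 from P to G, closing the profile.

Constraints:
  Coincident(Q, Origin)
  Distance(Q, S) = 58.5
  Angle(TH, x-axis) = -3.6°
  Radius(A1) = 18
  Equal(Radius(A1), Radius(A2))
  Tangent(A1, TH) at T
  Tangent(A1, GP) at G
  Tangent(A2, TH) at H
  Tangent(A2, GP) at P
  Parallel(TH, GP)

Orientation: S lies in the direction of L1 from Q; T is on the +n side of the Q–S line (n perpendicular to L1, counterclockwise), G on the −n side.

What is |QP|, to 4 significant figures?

61.21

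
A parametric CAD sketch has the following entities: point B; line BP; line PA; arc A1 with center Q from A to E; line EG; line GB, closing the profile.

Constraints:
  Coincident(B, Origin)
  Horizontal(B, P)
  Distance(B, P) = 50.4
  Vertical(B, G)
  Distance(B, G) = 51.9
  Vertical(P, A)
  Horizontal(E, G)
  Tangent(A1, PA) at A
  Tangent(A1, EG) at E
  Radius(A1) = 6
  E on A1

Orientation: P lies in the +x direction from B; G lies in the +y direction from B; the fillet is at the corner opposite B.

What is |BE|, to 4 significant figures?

68.30

The virtual corner opposite B is at (50.40, 51.90). The tangent condition forces QA to be normal to PA and since A1 is tangent to EG there, QE ⟂ EG, with radius 6.0, so the center Q sits 6.0 in from both sides at Q = (44.40, 45.90). That places the tangent points at A = (50.40, 45.90) on PA and E = (44.40, 51.90) on EG. Then |BE| = |E − B| = 68.30.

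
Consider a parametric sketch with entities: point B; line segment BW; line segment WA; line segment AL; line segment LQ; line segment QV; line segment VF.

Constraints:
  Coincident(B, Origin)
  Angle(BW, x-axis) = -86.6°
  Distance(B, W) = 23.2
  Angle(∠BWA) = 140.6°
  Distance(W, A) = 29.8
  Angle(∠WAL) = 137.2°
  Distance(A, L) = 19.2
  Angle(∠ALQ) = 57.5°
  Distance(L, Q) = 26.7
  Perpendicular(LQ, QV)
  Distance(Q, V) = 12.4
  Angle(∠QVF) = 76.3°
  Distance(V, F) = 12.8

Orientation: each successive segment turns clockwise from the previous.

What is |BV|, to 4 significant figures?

33.56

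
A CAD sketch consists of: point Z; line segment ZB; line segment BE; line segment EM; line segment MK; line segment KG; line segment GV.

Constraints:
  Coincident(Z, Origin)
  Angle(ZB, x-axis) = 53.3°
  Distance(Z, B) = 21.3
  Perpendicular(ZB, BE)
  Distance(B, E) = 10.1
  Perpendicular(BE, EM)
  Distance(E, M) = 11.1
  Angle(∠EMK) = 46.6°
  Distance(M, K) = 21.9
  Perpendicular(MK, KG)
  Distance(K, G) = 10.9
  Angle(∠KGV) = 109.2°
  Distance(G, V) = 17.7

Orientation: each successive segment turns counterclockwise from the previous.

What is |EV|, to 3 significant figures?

8.99

MK ⟂ KG, so KG runs at 96.7°; with |KG| = 10.9, G = (18.5, 27.6). ∠KGV = 109.2° gives GV at 168° from the x-axis; with |GV| = 17.7, V = (1.20, 31.4). Then |EV| = |V − E| = 8.99.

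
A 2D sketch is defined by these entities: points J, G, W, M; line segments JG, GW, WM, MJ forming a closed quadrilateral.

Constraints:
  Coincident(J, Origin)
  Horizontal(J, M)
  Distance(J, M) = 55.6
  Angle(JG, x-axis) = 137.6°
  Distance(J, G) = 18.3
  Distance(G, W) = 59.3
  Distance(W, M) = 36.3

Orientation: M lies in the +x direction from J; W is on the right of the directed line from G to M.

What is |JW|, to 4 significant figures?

41.01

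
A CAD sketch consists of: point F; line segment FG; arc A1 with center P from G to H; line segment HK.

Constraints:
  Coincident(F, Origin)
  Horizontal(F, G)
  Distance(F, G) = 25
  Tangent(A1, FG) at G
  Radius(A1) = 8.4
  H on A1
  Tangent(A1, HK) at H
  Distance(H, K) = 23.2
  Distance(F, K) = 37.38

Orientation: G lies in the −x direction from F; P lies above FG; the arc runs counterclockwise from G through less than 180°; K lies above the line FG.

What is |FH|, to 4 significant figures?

19.01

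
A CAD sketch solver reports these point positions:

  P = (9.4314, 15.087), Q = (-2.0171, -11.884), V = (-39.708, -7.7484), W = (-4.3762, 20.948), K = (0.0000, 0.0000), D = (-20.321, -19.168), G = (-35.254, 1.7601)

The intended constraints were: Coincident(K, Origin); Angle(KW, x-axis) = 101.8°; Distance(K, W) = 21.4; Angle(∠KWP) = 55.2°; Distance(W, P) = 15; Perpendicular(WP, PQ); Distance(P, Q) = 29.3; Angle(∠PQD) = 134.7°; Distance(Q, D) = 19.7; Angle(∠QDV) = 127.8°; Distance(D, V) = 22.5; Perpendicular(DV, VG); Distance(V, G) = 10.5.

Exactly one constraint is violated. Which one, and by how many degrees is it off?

Perpendicular(DV, VG) — off by 5.40°.

K = (0.00, 0.00) ✓; KW at 101.8° ✓; |KW| = 21.40 ✓; ∠KWP = 55.20° ✓; |WP| = 15.00 ✓; ∠(WP, PQ) = 90.00° ✓; |PQ| = 29.30 ✓; ∠PQD = 134.7° ✓; |QD| = 19.70 ✓; ∠QDV = 127.8° ✓; |DV| = 22.50 ✓; ∠(DV, VG) = 84.60° ✗; |VG| = 10.50 ✓.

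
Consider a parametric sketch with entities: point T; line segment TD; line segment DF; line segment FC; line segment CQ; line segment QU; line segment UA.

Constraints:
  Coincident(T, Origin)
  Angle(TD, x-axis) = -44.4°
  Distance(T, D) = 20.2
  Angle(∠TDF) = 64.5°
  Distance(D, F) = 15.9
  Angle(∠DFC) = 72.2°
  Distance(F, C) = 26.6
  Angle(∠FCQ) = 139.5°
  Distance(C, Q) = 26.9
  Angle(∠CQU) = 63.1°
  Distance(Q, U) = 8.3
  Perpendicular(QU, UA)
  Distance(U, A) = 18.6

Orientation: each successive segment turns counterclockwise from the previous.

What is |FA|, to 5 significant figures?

32.432

∠CQU = 63.1° gives QU at -23.700° from the x-axis; with |QU| = 8.3, U = (-20.199, -18.990). QU ⟂ UA, so UA runs at 66.300°; with |UA| = 18.6, A = (-12.723, -1.9589). Then |FA| = |A − F| = 32.432.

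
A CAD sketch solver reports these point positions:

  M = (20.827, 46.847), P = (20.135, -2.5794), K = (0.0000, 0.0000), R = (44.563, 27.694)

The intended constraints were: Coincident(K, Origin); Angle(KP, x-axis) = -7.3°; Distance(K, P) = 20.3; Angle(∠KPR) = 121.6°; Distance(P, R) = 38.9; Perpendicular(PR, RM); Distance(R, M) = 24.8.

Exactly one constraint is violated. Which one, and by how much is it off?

Distance(R, M) = 24.8 — off by 5.70.

K = (0.00, 0.00) ✓; KP at -7.300° ✓; |KP| = 20.30 ✓; ∠KPR = 121.6° ✓; |PR| = 38.90 ✓; ∠(PR, RM) = 90.00° ✓; |RM| = 30.50 ✗.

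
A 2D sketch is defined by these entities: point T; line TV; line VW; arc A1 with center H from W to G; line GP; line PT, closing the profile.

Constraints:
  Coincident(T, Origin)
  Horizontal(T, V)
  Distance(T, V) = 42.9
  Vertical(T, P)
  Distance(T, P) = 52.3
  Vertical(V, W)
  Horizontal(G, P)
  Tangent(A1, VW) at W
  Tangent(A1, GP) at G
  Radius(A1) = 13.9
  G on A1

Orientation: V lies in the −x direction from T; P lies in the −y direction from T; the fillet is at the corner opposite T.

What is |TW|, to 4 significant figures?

57.58

T is at the origin; T and V share the same y with |TV| = 42.9 and V on the −x side, so V = (-42.90, 0.000). TP is vertical with |TP| = 52.3 and P on the −y side, so P = (0.000, -52.30). The virtual corner opposite T is at (-42.90, -52.30). A1 meets VW tangentially, so HW is at right angles to VW and the tangent condition forces HG to be normal to GP, with radius 13.9, so the center H sits 13.9 in from both sides at H = (-29.00, -38.40). That places the tangent points at W = (-42.90, -38.40) on VW and G = (-29.00, -52.30) on GP. Then |TW| = |W − T| = 57.58.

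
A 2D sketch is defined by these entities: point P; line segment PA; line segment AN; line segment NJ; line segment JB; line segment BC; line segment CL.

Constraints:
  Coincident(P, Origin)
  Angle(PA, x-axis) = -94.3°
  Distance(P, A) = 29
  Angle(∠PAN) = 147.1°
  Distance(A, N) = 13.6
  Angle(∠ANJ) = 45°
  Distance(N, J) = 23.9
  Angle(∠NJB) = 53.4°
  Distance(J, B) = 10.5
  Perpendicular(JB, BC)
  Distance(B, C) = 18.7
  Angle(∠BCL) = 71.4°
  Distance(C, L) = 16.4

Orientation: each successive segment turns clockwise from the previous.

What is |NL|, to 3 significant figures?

20.1

P is at the origin; PA runs at -94.3° with length 29.0, so A = (-2.17, -28.9). ∠PAN = 147.1° gives AN at -127° from the x-axis; with |AN| = 13.6, N = (-10.4, -39.8). ∠ANJ = 45.0° gives NJ at 97.8° from the x-axis; with |NJ| = 23.9, J = (-13.6, -16.1). ∠NJB = 53.4° gives JB at -28.8° from the x-axis; with |JB| = 10.5, B = (-4.44, -21.1). JB is perpendicular to BC, so BC runs at -119°; with |BC| = 18.7, C = (-13.4, -37.5). ∠BCL = 71.4° gives CL at 133° from the x-axis; with |CL| = 16.4, L = (-24.5, -25.4). Then |NL| = |L − N| = 20.1.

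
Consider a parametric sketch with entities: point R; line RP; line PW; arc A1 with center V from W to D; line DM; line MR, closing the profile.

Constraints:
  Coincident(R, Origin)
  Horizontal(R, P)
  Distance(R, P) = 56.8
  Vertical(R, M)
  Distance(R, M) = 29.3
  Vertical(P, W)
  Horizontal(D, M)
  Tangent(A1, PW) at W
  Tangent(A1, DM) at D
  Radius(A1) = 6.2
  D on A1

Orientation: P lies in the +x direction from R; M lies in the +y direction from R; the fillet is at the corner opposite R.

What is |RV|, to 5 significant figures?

55.623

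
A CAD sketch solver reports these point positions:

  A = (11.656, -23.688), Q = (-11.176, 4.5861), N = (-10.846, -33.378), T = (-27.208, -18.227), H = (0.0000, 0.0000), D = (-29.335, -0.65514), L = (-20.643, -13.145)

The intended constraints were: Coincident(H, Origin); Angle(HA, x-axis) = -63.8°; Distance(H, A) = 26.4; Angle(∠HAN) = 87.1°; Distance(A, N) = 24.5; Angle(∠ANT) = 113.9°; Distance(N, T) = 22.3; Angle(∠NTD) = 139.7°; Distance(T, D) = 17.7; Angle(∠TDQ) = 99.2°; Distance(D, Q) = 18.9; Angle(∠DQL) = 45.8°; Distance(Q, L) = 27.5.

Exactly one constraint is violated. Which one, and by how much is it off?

Distance(Q, L) = 27.5 — off by 7.40.

H = (0.00, 0.00) ✓; HA at -63.80° ✓; |HA| = 26.40 ✓; ∠HAN = 87.10° ✓; |AN| = 24.50 ✓; ∠ANT = 113.9° ✓; |NT| = 22.30 ✓; ∠NTD = 139.7° ✓; |TD| = 17.70 ✓; ∠TDQ = 99.20° ✓; |DQ| = 18.90 ✓; ∠DQL = 45.80° ✓; |QL| = 20.10 ✗.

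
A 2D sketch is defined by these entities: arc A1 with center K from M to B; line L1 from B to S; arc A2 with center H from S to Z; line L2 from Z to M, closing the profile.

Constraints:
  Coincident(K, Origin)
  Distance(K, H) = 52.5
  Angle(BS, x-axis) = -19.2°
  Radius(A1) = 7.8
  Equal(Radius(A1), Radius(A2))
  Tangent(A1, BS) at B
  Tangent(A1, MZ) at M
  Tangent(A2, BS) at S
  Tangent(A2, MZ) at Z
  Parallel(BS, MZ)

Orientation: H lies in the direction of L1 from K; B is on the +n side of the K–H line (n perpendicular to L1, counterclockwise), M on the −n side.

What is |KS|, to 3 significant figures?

53.1

The slot axis is L1's direction at -19.2°, so u = (cos -19.2°, sin -19.2°) = (0.944, -0.329) and n = (−sin -19.2°, cos -19.2°) = (0.329, 0.944). K is at the origin and H lies 52.5 along u from K, so H = 52.5·u = (49.6, -17.3). Tangency of A1 to both parallel lines with radius 7.8 puts B and M at K ± 7.8·n: B = (2.57, 7.37), M = (-2.57, -7.37). Equal radii place S and Z the same way about H: S = H + 7.8·n = (52.1, -9.90), Z = H − 7.8·n = (47.0, -24.6). Then |KS| = |S − K| = 53.1.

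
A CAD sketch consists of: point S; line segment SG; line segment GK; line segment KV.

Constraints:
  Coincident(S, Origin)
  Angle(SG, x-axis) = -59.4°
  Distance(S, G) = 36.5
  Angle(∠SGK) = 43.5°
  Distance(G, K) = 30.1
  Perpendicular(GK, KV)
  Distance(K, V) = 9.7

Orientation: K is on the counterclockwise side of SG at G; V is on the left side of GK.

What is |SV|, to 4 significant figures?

15.84

S is at the origin; SG runs at -59.4° with length 36.5, so G = 36.5·(cos -59.4°, sin -59.4°) = (18.58, -31.42). ∠SGK = 43.5°, so GK runs at -59.4° + (180° − 43.5°) = 77.10° from the x-axis; with |GK| = 30.1, K = G + 30.1·(cos 77.10°, sin 77.10°) = (25.30, -2.077). GK is perpendicular to KV; with |KV| = 9.7 on the left of GK, V = K + 9.7·(-0.9748, 0.2233) = (15.84, 0.08875). Then |SV| = |V − S| = 15.84.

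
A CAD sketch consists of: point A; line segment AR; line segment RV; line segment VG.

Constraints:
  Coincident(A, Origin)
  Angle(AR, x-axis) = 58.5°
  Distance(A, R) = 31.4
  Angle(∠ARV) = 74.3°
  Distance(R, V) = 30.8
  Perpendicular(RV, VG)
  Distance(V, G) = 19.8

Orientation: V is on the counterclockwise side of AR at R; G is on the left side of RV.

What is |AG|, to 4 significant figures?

24.62

A is at the origin; AR runs at 58.5° with length 31.4, so R = 31.4·(cos 58.5°, sin 58.5°) = (16.41, 26.77). ∠ARV = 74.3°, so RV runs at 58.5° + (180° − 74.3°) = 164.2° from the x-axis; with |RV| = 30.8, V = R + 30.8·(cos 164.2°, sin 164.2°) = (-13.23, 35.16). The perpendicularity gives VG at right angles to RV; with |VG| = 19.8 on the left of RV, G = V + 19.8·(-0.2723, -0.9622) = (-18.62, 16.11). Then |AG| = |G − A| = 24.62.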